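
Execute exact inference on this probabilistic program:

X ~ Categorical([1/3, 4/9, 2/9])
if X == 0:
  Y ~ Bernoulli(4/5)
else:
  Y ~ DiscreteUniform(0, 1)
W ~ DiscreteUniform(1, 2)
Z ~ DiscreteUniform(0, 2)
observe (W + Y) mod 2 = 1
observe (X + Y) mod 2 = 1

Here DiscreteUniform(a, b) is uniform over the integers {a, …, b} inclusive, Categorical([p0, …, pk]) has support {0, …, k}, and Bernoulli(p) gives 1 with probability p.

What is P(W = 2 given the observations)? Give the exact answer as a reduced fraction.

P(W = 2 | obs) = 17/27

Enumerate traces; 9 have nonzero weight after conditioning:
  (X=0, Y=1, W=2, Z=0) weight 2/45
  (X=0, Y=1, W=2, Z=1) weight 2/45
  (X=0, Y=1, W=2, Z=2) weight 2/45
  (X=1, Y=0, W=1, Z=0) weight 1/27
  (X=1, Y=0, W=1, Z=1) weight 1/27
  (X=1, Y=0, W=1, Z=2) weight 1/27
  (X=2, Y=1, W=2, Z=0) weight 1/54
  (X=2, Y=1, W=2, Z=1) weight 1/54
  … 1 more
Group by W:
  weight(W=1) = 1/9
  weight(W=2) = 17/90
Total weight = 1/9 + 17/90 = 3/10
P(W=1 | obs) = 1/9 / 3/10 = 10/27
P(W=2 | obs) = 17/90 / 3/10 = 17/27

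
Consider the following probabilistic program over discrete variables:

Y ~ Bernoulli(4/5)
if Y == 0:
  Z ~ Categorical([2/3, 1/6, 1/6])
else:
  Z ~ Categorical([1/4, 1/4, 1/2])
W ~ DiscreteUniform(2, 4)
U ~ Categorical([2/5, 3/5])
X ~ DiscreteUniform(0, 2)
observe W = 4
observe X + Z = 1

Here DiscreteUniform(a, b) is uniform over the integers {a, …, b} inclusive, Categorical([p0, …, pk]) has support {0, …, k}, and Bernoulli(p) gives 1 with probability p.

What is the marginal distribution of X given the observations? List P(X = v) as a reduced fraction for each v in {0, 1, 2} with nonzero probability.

P(X=0) = 7/17, P(X=1) = 10/17

Enumerate traces; 8 have nonzero weight after conditioning:
  (Y=0, Z=0, W=4, U=0, X=1) weight 4/675
  (Y=0, Z=0, W=4, U=1, X=1) weight 2/225
  (Y=0, Z=1, W=4, U=0, X=0) weight 1/675
  (Y=0, Z=1, W=4, U=1, X=0) weight 1/450
  (Y=1, Z=0, W=4, U=0, X=1) weight 2/225
  (Y=1, Z=0, W=4, U=1, X=1) weight 1/75
  (Y=1, Z=1, W=4, U=0, X=0) weight 2/225
  (Y=1, Z=1, W=4, U=1, X=0) weight 1/75
Group by X:
  weight(X=0) = 7/270
  weight(X=1) = 1/27
Total weight = 7/270 + 1/27 = 17/270
P(X=0 | obs) = 7/270 / 17/270 = 7/17
P(X=1 | obs) = 1/27 / 17/270 = 10/17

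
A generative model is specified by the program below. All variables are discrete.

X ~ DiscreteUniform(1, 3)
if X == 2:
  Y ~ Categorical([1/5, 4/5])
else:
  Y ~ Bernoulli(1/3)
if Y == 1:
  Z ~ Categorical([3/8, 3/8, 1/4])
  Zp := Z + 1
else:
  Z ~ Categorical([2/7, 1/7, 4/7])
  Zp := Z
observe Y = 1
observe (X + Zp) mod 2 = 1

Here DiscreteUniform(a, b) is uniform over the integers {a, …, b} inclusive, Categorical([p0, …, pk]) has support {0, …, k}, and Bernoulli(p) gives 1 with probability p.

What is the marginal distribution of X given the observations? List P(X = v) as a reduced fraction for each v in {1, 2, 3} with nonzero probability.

Enumerate traces; 4 have nonzero weight after conditioning:
  (X=1, Y=1, Z=1) weight 1/24
  (X=2, Y=1, Z=0) weight 1/10
  (X=2, Y=1, Z=2) weight 1/15
  (X=3, Y=1, Z=1) weight 1/24
Group by X:
  weight(X=1) = 1/24
  weight(X=2) = 1/6
  weight(X=3) = 1/24
Total weight = 1/24 + 1/6 + 1/24 = 1/4
P(X=1 | obs) = 1/24 / 1/4 = 1/6
P(X=2 | obs) = 1/6 / 1/4 = 2/3
P(X=3 | obs) = 1/24 / 1/4 = 1/6

P(X=1) = 1/6, P(X=2) = 2/3, P(X=3) = 1/6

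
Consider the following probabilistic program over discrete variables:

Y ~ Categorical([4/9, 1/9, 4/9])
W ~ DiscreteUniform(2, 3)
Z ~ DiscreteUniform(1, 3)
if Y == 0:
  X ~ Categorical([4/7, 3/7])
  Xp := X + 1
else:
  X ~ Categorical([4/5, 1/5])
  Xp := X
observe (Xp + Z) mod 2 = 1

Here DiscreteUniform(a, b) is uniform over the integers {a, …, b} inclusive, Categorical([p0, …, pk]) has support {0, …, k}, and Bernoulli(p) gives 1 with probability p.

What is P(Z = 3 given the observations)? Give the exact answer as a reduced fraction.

P(Z = 3 | obs) = 40/103

Enumerate traces; 18 have nonzero weight after conditioning:
  (Y=0, W=2, Z=1, X=1) weight 2/63
  (Y=0, W=2, Z=2, X=0) weight 8/189
  (Y=0, W=2, Z=3, X=1) weight 2/63
  (Y=0, W=3, Z=1, X=1) weight 2/63
  (Y=0, W=3, Z=2, X=0) weight 8/189
  (Y=0, W=3, Z=3, X=1) weight 2/63
  (Y=1, W=2, Z=1, X=0) weight 2/135
  (Y=1, W=2, Z=2, X=1) weight 1/270
  … 10 more
Group by Z:
  weight(Z=1) = 40/189
  weight(Z=2) = 23/189
  weight(Z=3) = 40/189
Total weight = 40/189 + 23/189 + 40/189 = 103/189
P(Z=1 | obs) = 40/189 / 103/189 = 40/103
P(Z=2 | obs) = 23/189 / 103/189 = 23/103
P(Z=3 | obs) = 40/189 / 103/189 = 40/103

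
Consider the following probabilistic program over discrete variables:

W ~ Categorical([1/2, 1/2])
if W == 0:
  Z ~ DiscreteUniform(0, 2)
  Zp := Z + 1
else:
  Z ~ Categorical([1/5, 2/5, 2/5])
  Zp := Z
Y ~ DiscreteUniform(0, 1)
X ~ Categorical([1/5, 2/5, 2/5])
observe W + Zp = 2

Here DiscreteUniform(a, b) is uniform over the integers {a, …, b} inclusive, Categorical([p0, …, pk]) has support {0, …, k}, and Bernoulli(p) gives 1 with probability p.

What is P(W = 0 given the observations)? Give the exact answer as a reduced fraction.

Enumerate traces; 12 have nonzero weight after conditioning:
  (W=0, Z=1, Y=0, X=0) weight 1/60
  (W=0, Z=1, Y=0, X=1) weight 1/30
  (W=0, Z=1, Y=0, X=2) weight 1/30
  (W=0, Z=1, Y=1, X=0) weight 1/60
  (W=0, Z=1, Y=1, X=1) weight 1/30
  (W=0, Z=1, Y=1, X=2) weight 1/30
  (W=1, Z=1, Y=0, X=0) weight 1/50
  (W=1, Z=1, Y=0, X=1) weight 1/25
  … 4 more
Group by W:
  weight(W=0) = 1/6
  weight(W=1) = 1/5
Total weight = 1/6 + 1/5 = 11/30
P(W=0 | obs) = 1/6 / 11/30 = 5/11
P(W=1 | obs) = 1/5 / 11/30 = 6/11

P(W = 0 | obs) = 5/11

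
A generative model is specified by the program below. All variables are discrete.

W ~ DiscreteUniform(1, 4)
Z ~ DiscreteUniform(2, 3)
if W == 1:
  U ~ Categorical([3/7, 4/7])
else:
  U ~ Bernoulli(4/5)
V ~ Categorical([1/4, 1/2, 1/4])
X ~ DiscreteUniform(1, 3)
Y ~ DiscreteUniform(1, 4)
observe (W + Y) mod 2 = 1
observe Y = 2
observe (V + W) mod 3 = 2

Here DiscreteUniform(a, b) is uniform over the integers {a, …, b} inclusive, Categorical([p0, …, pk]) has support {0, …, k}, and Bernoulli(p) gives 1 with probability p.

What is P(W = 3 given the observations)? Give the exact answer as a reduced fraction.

Enumerate traces; 24 have nonzero weight after conditioning:
  (W=1, Z=2, U=0, V=1, X=1, Y=2) weight 1/448
  (W=1, Z=2, U=0, V=1, X=2, Y=2) weight 1/448
  (W=1, Z=2, U=0, V=1, X=3, Y=2) weight 1/448
  (W=1, Z=2, U=1, V=1, X=1, Y=2) weight 1/336
  (W=1, Z=2, U=1, V=1, X=2, Y=2) weight 1/336
  (W=1, Z=2, U=1, V=1, X=3, Y=2) weight 1/336
  (W=1, Z=3, U=0, V=1, X=1, Y=2) weight 1/448
  (W=1, Z=3, U=0, V=1, X=2, Y=2) weight 1/448
  (W=3, Z=2, U=0, V=2, X=1, Y=2) weight 1/1920
  … 15 more
Group by W:
  weight(W=1) = 1/32
  weight(W=3) = 1/64
Total weight = 1/32 + 1/64 = 3/64
P(W=1 | obs) = 1/32 / 3/64 = 2/3
P(W=3 | obs) = 1/64 / 3/64 = 1/3

P(W = 3 | obs) = 1/3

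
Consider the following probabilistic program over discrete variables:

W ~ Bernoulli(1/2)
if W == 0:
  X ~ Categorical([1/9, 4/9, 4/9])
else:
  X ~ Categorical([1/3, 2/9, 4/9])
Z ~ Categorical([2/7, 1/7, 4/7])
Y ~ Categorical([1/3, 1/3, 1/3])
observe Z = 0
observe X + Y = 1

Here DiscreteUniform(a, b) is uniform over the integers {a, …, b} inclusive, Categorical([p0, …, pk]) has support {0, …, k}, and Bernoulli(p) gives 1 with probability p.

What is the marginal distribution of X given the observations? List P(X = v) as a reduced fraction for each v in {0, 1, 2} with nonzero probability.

P(X=0) = 2/5, P(X=1) = 3/5

Enumerate traces; 4 have nonzero weight after conditioning:
  (W=0, X=0, Z=0, Y=1) weight 1/189
  (W=0, X=1, Z=0, Y=0) weight 4/189
  (W=1, X=0, Z=0, Y=1) weight 1/63
  (W=1, X=1, Z=0, Y=0) weight 2/189
Group by X:
  weight(X=0) = 4/189
  weight(X=1) = 2/63
Total weight = 4/189 + 2/63 = 10/189
P(X=0 | obs) = 4/189 / 10/189 = 2/5
P(X=1 | obs) = 2/63 / 10/189 = 3/5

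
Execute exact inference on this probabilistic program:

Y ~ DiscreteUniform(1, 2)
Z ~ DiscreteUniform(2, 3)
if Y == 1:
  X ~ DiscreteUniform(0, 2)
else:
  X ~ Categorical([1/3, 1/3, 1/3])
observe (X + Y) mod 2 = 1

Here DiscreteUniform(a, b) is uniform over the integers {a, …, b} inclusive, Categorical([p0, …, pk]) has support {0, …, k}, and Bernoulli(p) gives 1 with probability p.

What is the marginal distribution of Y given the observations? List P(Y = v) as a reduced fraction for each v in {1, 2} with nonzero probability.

P(Y=1) = 2/3, P(Y=2) = 1/3

Enumerate traces; 6 have nonzero weight after conditioning:
  (Y=1, Z=2, X=0) weight 1/12
  (Y=1, Z=2, X=2) weight 1/12
  (Y=1, Z=3, X=0) weight 1/12
  (Y=1, Z=3, X=2) weight 1/12
  (Y=2, Z=2, X=1) weight 1/12
  (Y=2, Z=3, X=1) weight 1/12
Group by Y:
  weight(Y=1) = 1/3
  weight(Y=2) = 1/6
Total weight = 1/3 + 1/6 = 1/2
P(Y=1 | obs) = 1/3 / 1/2 = 2/3
P(Y=2 | obs) = 1/6 / 1/2 = 1/3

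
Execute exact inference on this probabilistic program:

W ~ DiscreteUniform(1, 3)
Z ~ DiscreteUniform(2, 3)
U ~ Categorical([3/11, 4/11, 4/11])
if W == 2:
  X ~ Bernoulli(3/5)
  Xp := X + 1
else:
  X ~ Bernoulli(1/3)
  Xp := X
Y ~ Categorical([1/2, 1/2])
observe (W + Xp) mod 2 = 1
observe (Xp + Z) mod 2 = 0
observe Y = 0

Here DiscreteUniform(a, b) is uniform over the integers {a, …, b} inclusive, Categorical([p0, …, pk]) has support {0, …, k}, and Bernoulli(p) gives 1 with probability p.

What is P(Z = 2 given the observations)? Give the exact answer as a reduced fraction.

P(Z = 2 | obs) = 10/13

Enumerate traces; 9 have nonzero weight after conditioning:
  (W=1, Z=2, U=0, X=0, Y=0) weight 1/66
  (W=1, Z=2, U=1, X=0, Y=0) weight 2/99
  (W=1, Z=2, U=2, X=0, Y=0) weight 2/99
  (W=2, Z=3, U=0, X=0, Y=0) weight 1/110
  (W=2, Z=3, U=1, X=0, Y=0) weight 2/165
  (W=2, Z=3, U=2, X=0, Y=0) weight 2/165
  (W=3, Z=2, U=0, X=0, Y=0) weight 1/66
  (W=3, Z=2, U=1, X=0, Y=0) weight 2/99
  … 1 more
Group by Z:
  weight(Z=2) = 1/9
  weight(Z=3) = 1/30
Total weight = 1/9 + 1/30 = 13/90
P(Z=2 | obs) = 1/9 / 13/90 = 10/13
P(Z=3 | obs) = 1/30 / 13/90 = 3/13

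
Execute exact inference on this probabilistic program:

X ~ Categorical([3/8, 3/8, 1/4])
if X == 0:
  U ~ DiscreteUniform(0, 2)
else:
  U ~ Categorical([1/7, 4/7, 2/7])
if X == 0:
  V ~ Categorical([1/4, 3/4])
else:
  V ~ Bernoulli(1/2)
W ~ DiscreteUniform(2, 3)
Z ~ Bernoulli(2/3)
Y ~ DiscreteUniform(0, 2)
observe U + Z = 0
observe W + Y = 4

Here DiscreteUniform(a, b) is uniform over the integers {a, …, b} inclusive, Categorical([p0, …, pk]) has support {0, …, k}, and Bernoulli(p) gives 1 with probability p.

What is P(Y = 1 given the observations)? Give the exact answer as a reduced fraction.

P(Y = 1 | obs) = 1/2

Enumerate traces; 12 have nonzero weight after conditioning:
  (X=0, U=0, V=0, W=2, Z=0, Y=2) weight 1/576
  (X=0, U=0, V=0, W=3, Z=0, Y=1) weight 1/576
  (X=0, U=0, V=1, W=2, Z=0, Y=2) weight 1/192
  (X=0, U=0, V=1, W=3, Z=0, Y=1) weight 1/192
  (X=1, U=0, V=0, W=2, Z=0, Y=2) weight 1/672
  (X=1, U=0, V=0, W=3, Z=0, Y=1) weight 1/672
  (X=1, U=0, V=1, W=2, Z=0, Y=2) weight 1/672
  (X=1, U=0, V=1, W=3, Z=0, Y=1) weight 1/672
  … 4 more
Group by Y:
  weight(Y=1) = 1/84
  weight(Y=2) = 1/84
Total weight = 1/84 + 1/84 = 1/42
P(Y=1 | obs) = 1/84 / 1/42 = 1/2
P(Y=2 | obs) = 1/84 / 1/42 = 1/2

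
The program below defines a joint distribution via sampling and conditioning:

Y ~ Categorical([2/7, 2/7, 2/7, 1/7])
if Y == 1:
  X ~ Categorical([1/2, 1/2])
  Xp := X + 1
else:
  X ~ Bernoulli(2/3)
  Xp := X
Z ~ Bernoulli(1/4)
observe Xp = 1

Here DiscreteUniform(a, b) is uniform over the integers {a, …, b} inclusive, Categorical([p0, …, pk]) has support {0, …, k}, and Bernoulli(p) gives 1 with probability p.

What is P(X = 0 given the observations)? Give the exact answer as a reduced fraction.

P(X = 0 | obs) = 3/13

Enumerate traces; 8 have nonzero weight after conditioning:
  (Y=0, X=1, Z=0) weight 1/7
  (Y=0, X=1, Z=1) weight 1/21
  (Y=1, X=0, Z=0) weight 3/28
  (Y=1, X=0, Z=1) weight 1/28
  (Y=2, X=1, Z=0) weight 1/7
  (Y=2, X=1, Z=1) weight 1/21
  (Y=3, X=1, Z=0) weight 1/14
  (Y=3, X=1, Z=1) weight 1/42
Group by X:
  weight(X=0) = 1/7
  weight(X=1) = 10/21
Total weight = 1/7 + 10/21 = 13/21
P(X=0 | obs) = 1/7 / 13/21 = 3/13
P(X=1 | obs) = 10/21 / 13/21 = 10/13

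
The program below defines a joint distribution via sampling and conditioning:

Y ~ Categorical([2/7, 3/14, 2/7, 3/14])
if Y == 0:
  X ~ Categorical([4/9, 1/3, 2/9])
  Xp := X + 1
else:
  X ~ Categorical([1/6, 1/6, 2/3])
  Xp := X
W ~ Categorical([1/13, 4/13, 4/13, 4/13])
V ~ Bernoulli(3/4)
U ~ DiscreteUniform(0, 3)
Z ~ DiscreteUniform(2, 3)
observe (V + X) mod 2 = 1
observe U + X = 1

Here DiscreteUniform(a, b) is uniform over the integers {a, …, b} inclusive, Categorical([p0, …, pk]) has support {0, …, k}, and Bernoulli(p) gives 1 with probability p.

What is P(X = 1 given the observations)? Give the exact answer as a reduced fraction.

Enumerate traces; 64 have nonzero weight after conditioning:
  (Y=0, X=0, W=0, V=1, U=1, Z=2) weight 1/1092
  (Y=0, X=0, W=0, V=1, U=1, Z=3) weight 1/1092
  (Y=0, X=0, W=1, V=1, U=1, Z=2) weight 1/273
  (Y=0, X=0, W=1, V=1, U=1, Z=3) weight 1/273
  (Y=0, X=0, W=2, V=1, U=1, Z=2) weight 1/273
  (Y=0, X=0, W=2, V=1, U=1, Z=3) weight 1/273
  (Y=0, X=0, W=3, V=1, U=1, Z=2) weight 1/273
  (Y=0, X=0, W=3, V=1, U=1, Z=3) weight 1/273
  (Y=0, X=1, W=0, V=0, U=0, Z=2) weight 1/4368
  … 55 more
Group by X:
  weight(X=0) = 31/672
  weight(X=1) = 3/224
Total weight = 31/672 + 3/224 = 5/84
P(X=0 | obs) = 31/672 / 5/84 = 31/40
P(X=1 | obs) = 3/224 / 5/84 = 9/40

P(X = 1 | obs) = 9/40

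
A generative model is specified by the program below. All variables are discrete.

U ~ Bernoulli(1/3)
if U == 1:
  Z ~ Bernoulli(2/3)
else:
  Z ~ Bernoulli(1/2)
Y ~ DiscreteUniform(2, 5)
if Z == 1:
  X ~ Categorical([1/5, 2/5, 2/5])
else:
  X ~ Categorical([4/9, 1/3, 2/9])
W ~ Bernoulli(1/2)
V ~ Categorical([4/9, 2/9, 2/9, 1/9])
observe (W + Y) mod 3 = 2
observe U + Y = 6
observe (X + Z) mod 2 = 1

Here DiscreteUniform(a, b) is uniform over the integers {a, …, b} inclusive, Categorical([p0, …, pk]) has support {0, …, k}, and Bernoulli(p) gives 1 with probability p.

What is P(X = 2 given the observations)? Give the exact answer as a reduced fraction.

Enumerate traces; 12 have nonzero weight after conditioning:
  (U=1, Z=0, Y=5, X=1, W=0, V=0) weight 1/486
  (U=1, Z=0, Y=5, X=1, W=0, V=1) weight 1/972
  (U=1, Z=0, Y=5, X=1, W=0, V=2) weight 1/972
  (U=1, Z=0, Y=5, X=1, W=0, V=3) weight 1/1944
  (U=1, Z=1, Y=5, X=0, W=0, V=0) weight 1/405
  (U=1, Z=1, Y=5, X=0, W=0, V=1) weight 1/810
  (U=1, Z=1, Y=5, X=0, W=0, V=2) weight 1/810
  (U=1, Z=1, Y=5, X=0, W=0, V=3) weight 1/1620
  (U=1, Z=1, Y=5, X=2, W=0, V=0) weight 2/405
  … 3 more
Group by X:
  weight(X=0) = 1/180
  weight(X=1) = 1/216
  weight(X=2) = 1/90
Total weight = 1/180 + 1/216 + 1/90 = 23/1080
P(X=0 | obs) = 1/180 / 23/1080 = 6/23
P(X=1 | obs) = 1/216 / 23/1080 = 5/23
P(X=2 | obs) = 1/90 / 23/1080 = 12/23

P(X = 2 | obs) = 12/23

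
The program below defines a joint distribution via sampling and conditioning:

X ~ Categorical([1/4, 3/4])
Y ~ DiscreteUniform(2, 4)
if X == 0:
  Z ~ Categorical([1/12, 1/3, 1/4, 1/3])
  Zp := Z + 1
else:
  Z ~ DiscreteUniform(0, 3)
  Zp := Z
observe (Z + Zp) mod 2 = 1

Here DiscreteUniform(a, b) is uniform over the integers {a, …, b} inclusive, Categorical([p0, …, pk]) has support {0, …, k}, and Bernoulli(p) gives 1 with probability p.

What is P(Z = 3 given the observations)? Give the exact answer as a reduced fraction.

Enumerate traces; 12 have nonzero weight after conditioning:
  (X=0, Y=2, Z=0) weight 1/144
  (X=0, Y=2, Z=1) weight 1/36
  (X=0, Y=2, Z=2) weight 1/48
  (X=0, Y=2, Z=3) weight 1/36
  (X=0, Y=3, Z=0) weight 1/144
  (X=0, Y=3, Z=1) weight 1/36
  (X=0, Y=3, Z=2) weight 1/48
  (X=0, Y=3, Z=3) weight 1/36
  … 4 more
Group by Z:
  weight(Z=0) = 1/48
  weight(Z=1) = 1/12
  weight(Z=2) = 1/16
  weight(Z=3) = 1/12
Total weight = 1/48 + 1/12 + 1/16 + 1/12 = 1/4
P(Z=0 | obs) = 1/48 / 1/4 = 1/12
P(Z=1 | obs) = 1/12 / 1/4 = 1/3
P(Z=2 | obs) = 1/16 / 1/4 = 1/4
P(Z=3 | obs) = 1/12 / 1/4 = 1/3

P(Z = 3 | obs) = 1/3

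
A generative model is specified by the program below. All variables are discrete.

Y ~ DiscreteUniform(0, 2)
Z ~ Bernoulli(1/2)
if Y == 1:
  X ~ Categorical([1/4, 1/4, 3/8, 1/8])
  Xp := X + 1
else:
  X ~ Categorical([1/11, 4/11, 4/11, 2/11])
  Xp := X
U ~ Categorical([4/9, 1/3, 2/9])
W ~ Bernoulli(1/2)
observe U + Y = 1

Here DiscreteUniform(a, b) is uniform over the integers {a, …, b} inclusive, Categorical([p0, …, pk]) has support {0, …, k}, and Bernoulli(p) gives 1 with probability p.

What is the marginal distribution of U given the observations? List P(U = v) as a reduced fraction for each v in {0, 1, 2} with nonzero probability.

Enumerate traces; 32 have nonzero weight after conditioning:
  (Y=0, Z=0, X=0, U=1, W=0) weight 1/396
  (Y=0, Z=0, X=0, U=1, W=1) weight 1/396
  (Y=0, Z=0, X=1, U=1, W=0) weight 1/99
  (Y=0, Z=0, X=1, U=1, W=1) weight 1/99
  (Y=0, Z=0, X=2, U=1, W=0) weight 1/99
  (Y=0, Z=0, X=2, U=1, W=1) weight 1/99
  (Y=0, Z=0, X=3, U=1, W=0) weight 1/198
  (Y=0, Z=0, X=3, U=1, W=1) weight 1/198
  (Y=1, Z=0, X=0, U=0, W=0) weight 1/108
  … 23 more
Group by U:
  weight(U=0) = 4/27
  weight(U=1) = 1/9
Total weight = 4/27 + 1/9 = 7/27
P(U=0 | obs) = 4/27 / 7/27 = 4/7
P(U=1 | obs) = 1/9 / 7/27 = 3/7

P(U=0) = 4/7, P(U=1) = 3/7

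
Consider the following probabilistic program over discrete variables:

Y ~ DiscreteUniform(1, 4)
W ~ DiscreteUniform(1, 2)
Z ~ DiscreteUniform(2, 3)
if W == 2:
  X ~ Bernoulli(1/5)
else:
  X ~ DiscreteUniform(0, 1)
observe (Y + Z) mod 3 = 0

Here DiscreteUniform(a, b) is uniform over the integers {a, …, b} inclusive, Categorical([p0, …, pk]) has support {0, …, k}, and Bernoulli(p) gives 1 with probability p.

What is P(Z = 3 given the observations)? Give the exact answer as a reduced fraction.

Enumerate traces; 12 have nonzero weight after conditioning:
  (Y=1, W=1, Z=2, X=0) weight 1/32
  (Y=1, W=1, Z=2, X=1) weight 1/32
  (Y=1, W=2, Z=2, X=0) weight 1/20
  (Y=1, W=2, Z=2, X=1) weight 1/80
  (Y=3, W=1, Z=3, X=0) weight 1/32
  (Y=3, W=1, Z=3, X=1) weight 1/32
  (Y=3, W=2, Z=3, X=0) weight 1/20
  (Y=3, W=2, Z=3, X=1) weight 1/80
  … 4 more
Group by Z:
  weight(Z=2) = 1/4
  weight(Z=3) = 1/8
Total weight = 1/4 + 1/8 = 3/8
P(Z=2 | obs) = 1/4 / 3/8 = 2/3
P(Z=3 | obs) = 1/8 / 3/8 = 1/3

P(Z = 3 | obs) = 1/3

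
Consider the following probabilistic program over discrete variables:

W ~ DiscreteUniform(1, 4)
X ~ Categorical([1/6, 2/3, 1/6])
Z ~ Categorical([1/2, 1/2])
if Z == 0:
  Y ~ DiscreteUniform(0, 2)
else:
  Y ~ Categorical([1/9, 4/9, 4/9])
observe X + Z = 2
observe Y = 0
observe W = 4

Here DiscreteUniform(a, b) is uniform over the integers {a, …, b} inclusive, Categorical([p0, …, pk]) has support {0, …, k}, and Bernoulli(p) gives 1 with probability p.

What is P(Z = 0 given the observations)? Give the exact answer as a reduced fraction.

P(Z = 0 | obs) = 3/7

Enumerate traces; 2 have nonzero weight after conditioning:
  (W=4, X=1, Z=1, Y=0) weight 1/108
  (W=4, X=2, Z=0, Y=0) weight 1/144
Group by Z:
  weight(Z=0) = 1/144
  weight(Z=1) = 1/108
Total weight = 1/144 + 1/108 = 7/432
P(Z=0 | obs) = 1/144 / 7/432 = 3/7
P(Z=1 | obs) = 1/108 / 7/432 = 4/7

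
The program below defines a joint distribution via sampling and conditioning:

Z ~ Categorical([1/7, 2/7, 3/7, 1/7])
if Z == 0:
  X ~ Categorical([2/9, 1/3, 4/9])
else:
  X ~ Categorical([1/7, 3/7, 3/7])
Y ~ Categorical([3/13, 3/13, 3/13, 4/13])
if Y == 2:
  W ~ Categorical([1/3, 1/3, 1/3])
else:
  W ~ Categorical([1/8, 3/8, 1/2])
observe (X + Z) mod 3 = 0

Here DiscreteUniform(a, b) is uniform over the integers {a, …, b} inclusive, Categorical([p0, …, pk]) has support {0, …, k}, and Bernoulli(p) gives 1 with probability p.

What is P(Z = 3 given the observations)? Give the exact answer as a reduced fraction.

Enumerate traces; 48 have nonzero weight after conditioning:
  (Z=0, X=0, Y=0, W=0) weight 1/1092
  (Z=0, X=0, Y=0, W=1) weight 1/364
  (Z=0, X=0, Y=0, W=2) weight 1/273
  (Z=0, X=0, Y=1, W=0) weight 1/1092
  (Z=0, X=0, Y=1, W=1) weight 1/364
  (Z=0, X=0, Y=1, W=2) weight 1/273
  (Z=0, X=0, Y=2, W=0) weight 2/819
  (Z=0, X=0, Y=2, W=1) weight 2/819
  (Z=1, X=2, Y=0, W=0) weight 9/2548
  (Z=2, X=1, Y=0, W=0) weight 27/5096
  … 38 more
Group by Z:
  weight(Z=0) = 2/63
  weight(Z=1) = 6/49
  weight(Z=2) = 9/49
  weight(Z=3) = 1/49
Total weight = 2/63 + 6/49 + 9/49 + 1/49 = 158/441
P(Z=0 | obs) = 2/63 / 158/441 = 7/79
P(Z=1 | obs) = 6/49 / 158/441 = 27/79
P(Z=2 | obs) = 9/49 / 158/441 = 81/158
P(Z=3 | obs) = 1/49 / 158/441 = 9/158

P(Z = 3 | obs) = 9/158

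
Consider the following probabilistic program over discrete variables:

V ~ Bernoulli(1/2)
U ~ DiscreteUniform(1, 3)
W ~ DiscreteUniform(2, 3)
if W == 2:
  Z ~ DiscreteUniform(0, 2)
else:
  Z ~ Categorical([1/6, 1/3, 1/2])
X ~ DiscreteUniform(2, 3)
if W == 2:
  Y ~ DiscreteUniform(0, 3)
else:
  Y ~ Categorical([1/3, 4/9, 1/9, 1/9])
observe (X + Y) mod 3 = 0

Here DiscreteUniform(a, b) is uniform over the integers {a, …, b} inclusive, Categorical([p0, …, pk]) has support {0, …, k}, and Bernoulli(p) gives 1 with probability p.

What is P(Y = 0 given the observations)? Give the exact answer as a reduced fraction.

Enumerate traces; 108 have nonzero weight after conditioning:
  (V=0, U=1, W=2, Z=0, X=2, Y=1) weight 1/288
  (V=0, U=1, W=2, Z=0, X=3, Y=0) weight 1/288
  (V=0, U=1, W=2, Z=0, X=3, Y=3) weight 1/288
  (V=0, U=1, W=2, Z=1, X=2, Y=1) weight 1/288
  (V=0, U=1, W=2, Z=1, X=3, Y=0) weight 1/288
  (V=0, U=1, W=2, Z=1, X=3, Y=3) weight 1/288
  (V=0, U=1, W=2, Z=2, X=2, Y=1) weight 1/288
  (V=0, U=1, W=2, Z=2, X=3, Y=0) weight 1/288
  … 100 more
Group by Y:
  weight(Y=0) = 7/48
  weight(Y=1) = 25/144
  weight(Y=3) = 13/144
Total weight = 7/48 + 25/144 + 13/144 = 59/144
P(Y=0 | obs) = 7/48 / 59/144 = 21/59
P(Y=1 | obs) = 25/144 / 59/144 = 25/59
P(Y=3 | obs) = 13/144 / 59/144 = 13/59

P(Y = 0 | obs) = 21/59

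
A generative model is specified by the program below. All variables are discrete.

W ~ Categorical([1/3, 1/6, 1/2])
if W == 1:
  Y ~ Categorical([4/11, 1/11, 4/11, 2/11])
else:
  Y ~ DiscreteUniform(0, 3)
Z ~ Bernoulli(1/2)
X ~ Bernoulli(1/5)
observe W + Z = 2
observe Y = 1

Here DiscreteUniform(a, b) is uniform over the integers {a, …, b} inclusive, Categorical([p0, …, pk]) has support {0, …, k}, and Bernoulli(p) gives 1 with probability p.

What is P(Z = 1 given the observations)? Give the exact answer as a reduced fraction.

P(Z = 1 | obs) = 4/37

Enumerate traces; 4 have nonzero weight after conditioning:
  (W=1, Y=1, Z=1, X=0) weight 1/165
  (W=1, Y=1, Z=1, X=1) weight 1/660
  (W=2, Y=1, Z=0, X=0) weight 1/20
  (W=2, Y=1, Z=0, X=1) weight 1/80
Group by Z:
  weight(Z=0) = 1/16
  weight(Z=1) = 1/132
Total weight = 1/16 + 1/132 = 37/528
P(Z=0 | obs) = 1/16 / 37/528 = 33/37
P(Z=1 | obs) = 1/132 / 37/528 = 4/37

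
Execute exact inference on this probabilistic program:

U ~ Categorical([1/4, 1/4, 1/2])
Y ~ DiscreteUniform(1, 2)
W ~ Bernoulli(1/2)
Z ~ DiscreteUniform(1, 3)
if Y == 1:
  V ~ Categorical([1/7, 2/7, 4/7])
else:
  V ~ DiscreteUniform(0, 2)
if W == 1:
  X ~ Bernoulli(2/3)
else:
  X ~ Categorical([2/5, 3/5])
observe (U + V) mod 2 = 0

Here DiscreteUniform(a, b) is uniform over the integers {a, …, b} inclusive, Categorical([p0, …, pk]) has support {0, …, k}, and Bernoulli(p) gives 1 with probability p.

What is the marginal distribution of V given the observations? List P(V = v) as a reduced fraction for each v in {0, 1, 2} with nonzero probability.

Enumerate traces; 120 have nonzero weight after conditioning:
  (U=0, Y=1, W=0, Z=1, V=0, X=0) weight 1/840
  (U=0, Y=1, W=0, Z=1, V=0, X=1) weight 1/560
  (U=0, Y=1, W=0, Z=1, V=2, X=0) weight 1/210
  (U=0, Y=1, W=0, Z=1, V=2, X=1) weight 1/140
  (U=0, Y=1, W=0, Z=2, V=0, X=0) weight 1/840
  (U=0, Y=1, W=0, Z=2, V=0, X=1) weight 1/560
  (U=0, Y=1, W=0, Z=2, V=2, X=0) weight 1/210
  (U=0, Y=1, W=0, Z=2, V=2, X=1) weight 1/140
  (U=1, Y=1, W=0, Z=1, V=1, X=0) weight 1/420
  … 111 more
Group by V:
  weight(V=0) = 5/28
  weight(V=1) = 13/168
  weight(V=2) = 19/56
Total weight = 5/28 + 13/168 + 19/56 = 25/42
P(V=0 | obs) = 5/28 / 25/42 = 3/10
P(V=1 | obs) = 13/168 / 25/42 = 13/100
P(V=2 | obs) = 19/56 / 25/42 = 57/100

P(V=0) = 3/10, P(V=1) = 13/100, P(V=2) = 57/100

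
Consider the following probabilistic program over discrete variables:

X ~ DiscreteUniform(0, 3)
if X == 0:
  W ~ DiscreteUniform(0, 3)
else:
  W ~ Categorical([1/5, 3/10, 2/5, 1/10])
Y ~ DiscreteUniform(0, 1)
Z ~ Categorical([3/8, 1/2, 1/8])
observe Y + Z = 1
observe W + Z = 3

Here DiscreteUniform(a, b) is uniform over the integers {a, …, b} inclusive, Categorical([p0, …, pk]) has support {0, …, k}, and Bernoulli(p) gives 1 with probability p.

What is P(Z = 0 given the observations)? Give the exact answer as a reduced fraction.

P(Z = 0 | obs) = 33/149

Enumerate traces; 8 have nonzero weight after conditioning:
  (X=0, W=2, Y=0, Z=1) weight 1/64
  (X=0, W=3, Y=1, Z=0) weight 3/256
  (X=1, W=2, Y=0, Z=1) weight 1/40
  (X=1, W=3, Y=1, Z=0) weight 3/640
  (X=2, W=2, Y=0, Z=1) weight 1/40
  (X=2, W=3, Y=1, Z=0) weight 3/640
  (X=3, W=2, Y=0, Z=1) weight 1/40
  (X=3, W=3, Y=1, Z=0) weight 3/640
Group by Z:
  weight(Z=0) = 33/1280
  weight(Z=1) = 29/320
Total weight = 33/1280 + 29/320 = 149/1280
P(Z=0 | obs) = 33/1280 / 149/1280 = 33/149
P(Z=1 | obs) = 29/320 / 149/1280 = 116/149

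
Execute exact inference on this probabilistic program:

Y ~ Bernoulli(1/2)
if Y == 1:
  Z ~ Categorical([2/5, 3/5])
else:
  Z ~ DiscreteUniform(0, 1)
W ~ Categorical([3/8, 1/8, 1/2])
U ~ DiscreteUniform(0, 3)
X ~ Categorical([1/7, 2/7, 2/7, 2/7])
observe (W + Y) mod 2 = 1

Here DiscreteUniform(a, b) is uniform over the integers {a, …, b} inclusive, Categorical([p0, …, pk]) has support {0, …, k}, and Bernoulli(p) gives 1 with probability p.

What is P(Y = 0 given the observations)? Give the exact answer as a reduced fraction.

P(Y = 0 | obs) = 1/8

Enumerate traces; 96 have nonzero weight after conditioning:
  (Y=0, Z=0, W=1, U=0, X=0) weight 1/896
  (Y=0, Z=0, W=1, U=0, X=1) weight 1/448
  (Y=0, Z=0, W=1, U=0, X=2) weight 1/448
  (Y=0, Z=0, W=1, U=0, X=3) weight 1/448
  (Y=0, Z=0, W=1, U=1, X=0) weight 1/896
  (Y=0, Z=0, W=1, U=1, X=1) weight 1/448
  (Y=0, Z=0, W=1, U=1, X=2) weight 1/448
  (Y=0, Z=0, W=1, U=1, X=3) weight 1/448
  (Y=1, Z=0, W=0, U=0, X=0) weight 3/1120
  … 87 more
Group by Y:
  weight(Y=0) = 1/16
  weight(Y=1) = 7/16
Total weight = 1/16 + 7/16 = 1/2
P(Y=0 | obs) = 1/16 / 1/2 = 1/8
P(Y=1 | obs) = 7/16 / 1/2 = 7/8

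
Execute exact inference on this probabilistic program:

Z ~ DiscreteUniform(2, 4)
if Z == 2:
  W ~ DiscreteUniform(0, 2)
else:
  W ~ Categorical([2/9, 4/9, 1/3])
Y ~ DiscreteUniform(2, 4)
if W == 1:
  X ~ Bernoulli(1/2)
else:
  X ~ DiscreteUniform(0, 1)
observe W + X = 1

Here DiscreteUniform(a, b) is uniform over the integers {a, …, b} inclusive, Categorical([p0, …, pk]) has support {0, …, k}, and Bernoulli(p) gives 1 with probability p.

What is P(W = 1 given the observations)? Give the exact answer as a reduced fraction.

P(W = 1 | obs) = 11/18

Enumerate traces; 18 have nonzero weight after conditioning:
  (Z=2, W=0, Y=2, X=1) weight 1/54
  (Z=2, W=0, Y=3, X=1) weight 1/54
  (Z=2, W=0, Y=4, X=1) weight 1/54
  (Z=2, W=1, Y=2, X=0) weight 1/54
  (Z=2, W=1, Y=3, X=0) weight 1/54
  (Z=2, W=1, Y=4, X=0) weight 1/54
  (Z=3, W=0, Y=2, X=1) weight 1/81
  (Z=3, W=0, Y=3, X=1) weight 1/81
  … 10 more
Group by W:
  weight(W=0) = 7/54
  weight(W=1) = 11/54
Total weight = 7/54 + 11/54 = 1/3
P(W=0 | obs) = 7/54 / 1/3 = 7/18
P(W=1 | obs) = 11/54 / 1/3 = 11/18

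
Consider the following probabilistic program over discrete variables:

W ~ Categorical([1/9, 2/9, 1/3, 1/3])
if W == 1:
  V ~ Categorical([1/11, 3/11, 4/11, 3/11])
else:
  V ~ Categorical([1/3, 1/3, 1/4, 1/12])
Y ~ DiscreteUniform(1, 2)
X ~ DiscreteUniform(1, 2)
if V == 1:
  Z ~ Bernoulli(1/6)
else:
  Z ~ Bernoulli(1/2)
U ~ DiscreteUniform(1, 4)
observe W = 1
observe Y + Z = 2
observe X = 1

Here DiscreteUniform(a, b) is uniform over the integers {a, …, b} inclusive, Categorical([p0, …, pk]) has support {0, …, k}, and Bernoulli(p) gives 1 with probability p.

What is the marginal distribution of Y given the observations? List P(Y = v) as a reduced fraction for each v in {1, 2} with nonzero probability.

P(Y=1) = 9/22, P(Y=2) = 13/22

Enumerate traces; 32 have nonzero weight after conditioning:
  (W=1, V=0, Y=1, X=1, Z=1, U=1) weight 1/1584
  (W=1, V=0, Y=1, X=1, Z=1, U=2) weight 1/1584
  (W=1, V=0, Y=1, X=1, Z=1, U=3) weight 1/1584
  (W=1, V=0, Y=1, X=1, Z=1, U=4) weight 1/1584
  (W=1, V=0, Y=2, X=1, Z=0, U=1) weight 1/1584
  (W=1, V=0, Y=2, X=1, Z=0, U=2) weight 1/1584
  (W=1, V=0, Y=2, X=1, Z=0, U=3) weight 1/1584
  (W=1, V=0, Y=2, X=1, Z=0, U=4) weight 1/1584
  … 24 more
Group by Y:
  weight(Y=1) = 1/44
  weight(Y=2) = 13/396
Total weight = 1/44 + 13/396 = 1/18
P(Y=1 | obs) = 1/44 / 1/18 = 9/22
P(Y=2 | obs) = 13/396 / 1/18 = 13/22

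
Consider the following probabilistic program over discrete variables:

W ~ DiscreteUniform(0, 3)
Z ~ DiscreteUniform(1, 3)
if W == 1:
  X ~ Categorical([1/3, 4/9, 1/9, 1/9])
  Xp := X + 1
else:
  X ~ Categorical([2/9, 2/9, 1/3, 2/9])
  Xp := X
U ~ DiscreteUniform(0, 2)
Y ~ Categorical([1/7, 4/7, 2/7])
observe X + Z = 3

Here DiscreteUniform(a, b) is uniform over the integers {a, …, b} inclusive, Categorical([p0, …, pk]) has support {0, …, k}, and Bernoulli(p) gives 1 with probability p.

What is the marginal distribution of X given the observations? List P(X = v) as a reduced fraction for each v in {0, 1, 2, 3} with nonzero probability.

Enumerate traces; 108 have nonzero weight after conditioning:
  (W=0, Z=1, X=2, U=0, Y=0) weight 1/756
  (W=0, Z=1, X=2, U=0, Y=1) weight 1/189
  (W=0, Z=1, X=2, U=0, Y=2) weight 1/378
  (W=0, Z=1, X=2, U=1, Y=0) weight 1/756
  (W=0, Z=1, X=2, U=1, Y=1) weight 1/189
  (W=0, Z=1, X=2, U=1, Y=2) weight 1/378
  (W=0, Z=1, X=2, U=2, Y=0) weight 1/756
  (W=0, Z=1, X=2, U=2, Y=1) weight 1/189
  (W=0, Z=2, X=1, U=0, Y=0) weight 1/1134
  (W=0, Z=3, X=0, U=0, Y=0) weight 1/1134
  … 98 more
Group by X:
  weight(X=0) = 1/12
  weight(X=1) = 5/54
  weight(X=2) = 5/54
Total weight = 1/12 + 5/54 + 5/54 = 29/108
P(X=0 | obs) = 1/12 / 29/108 = 9/29
P(X=1 | obs) = 5/54 / 29/108 = 10/29
P(X=2 | obs) = 5/54 / 29/108 = 10/29

P(X=0) = 9/29, P(X=1) = 10/29, P(X=2) = 10/29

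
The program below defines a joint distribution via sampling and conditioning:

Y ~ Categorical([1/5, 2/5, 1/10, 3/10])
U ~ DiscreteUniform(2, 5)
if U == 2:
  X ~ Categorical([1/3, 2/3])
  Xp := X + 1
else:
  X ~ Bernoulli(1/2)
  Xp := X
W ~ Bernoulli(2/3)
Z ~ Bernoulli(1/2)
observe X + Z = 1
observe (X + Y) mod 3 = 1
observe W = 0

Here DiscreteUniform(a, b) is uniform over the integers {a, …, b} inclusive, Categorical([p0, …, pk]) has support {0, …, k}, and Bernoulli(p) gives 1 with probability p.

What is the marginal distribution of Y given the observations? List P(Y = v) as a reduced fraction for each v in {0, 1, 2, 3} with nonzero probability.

P(Y=0) = 26/109, P(Y=1) = 44/109, P(Y=3) = 39/109

Enumerate traces; 12 have nonzero weight after conditioning:
  (Y=0, U=2, X=1, W=0, Z=0) weight 1/180
  (Y=0, U=3, X=1, W=0, Z=0) weight 1/240
  (Y=0, U=4, X=1, W=0, Z=0) weight 1/240
  (Y=0, U=5, X=1, W=0, Z=0) weight 1/240
  (Y=1, U=2, X=0, W=0, Z=1) weight 1/180
  (Y=1, U=3, X=0, W=0, Z=1) weight 1/120
  (Y=1, U=4, X=0, W=0, Z=1) weight 1/120
  (Y=1, U=5, X=0, W=0, Z=1) weight 1/120
  (Y=3, U=2, X=1, W=0, Z=0) weight 1/120
  … 3 more
Group by Y:
  weight(Y=0) = 13/720
  weight(Y=1) = 11/360
  weight(Y=3) = 13/480
Total weight = 13/720 + 11/360 + 13/480 = 109/1440
P(Y=0 | obs) = 13/720 / 109/1440 = 26/109
P(Y=1 | obs) = 11/360 / 109/1440 = 44/109
P(Y=3 | obs) = 13/480 / 109/1440 = 39/109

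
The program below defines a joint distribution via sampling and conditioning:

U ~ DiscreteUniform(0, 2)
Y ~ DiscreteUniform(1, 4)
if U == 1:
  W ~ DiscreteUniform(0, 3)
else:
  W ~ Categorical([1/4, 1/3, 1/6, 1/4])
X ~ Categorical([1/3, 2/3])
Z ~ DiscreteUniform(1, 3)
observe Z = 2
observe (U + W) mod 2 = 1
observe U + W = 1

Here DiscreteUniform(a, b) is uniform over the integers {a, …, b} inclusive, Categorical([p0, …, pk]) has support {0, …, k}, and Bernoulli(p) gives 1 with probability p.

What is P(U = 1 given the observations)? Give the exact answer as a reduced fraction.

Enumerate traces; 16 have nonzero weight after conditioning:
  (U=0, Y=1, W=1, X=0, Z=2) weight 1/324
  (U=0, Y=1, W=1, X=1, Z=2) weight 1/162
  (U=0, Y=2, W=1, X=0, Z=2) weight 1/324
  (U=0, Y=2, W=1, X=1, Z=2) weight 1/162
  (U=0, Y=3, W=1, X=0, Z=2) weight 1/324
  (U=0, Y=3, W=1, X=1, Z=2) weight 1/162
  (U=0, Y=4, W=1, X=0, Z=2) weight 1/324
  (U=0, Y=4, W=1, X=1, Z=2) weight 1/162
  (U=1, Y=1, W=0, X=0, Z=2) weight 1/432
  … 7 more
Group by U:
  weight(U=0) = 1/27
  weight(U=1) = 1/36
Total weight = 1/27 + 1/36 = 7/108
P(U=0 | obs) = 1/27 / 7/108 = 4/7
P(U=1 | obs) = 1/36 / 7/108 = 3/7

P(U = 1 | obs) = 3/7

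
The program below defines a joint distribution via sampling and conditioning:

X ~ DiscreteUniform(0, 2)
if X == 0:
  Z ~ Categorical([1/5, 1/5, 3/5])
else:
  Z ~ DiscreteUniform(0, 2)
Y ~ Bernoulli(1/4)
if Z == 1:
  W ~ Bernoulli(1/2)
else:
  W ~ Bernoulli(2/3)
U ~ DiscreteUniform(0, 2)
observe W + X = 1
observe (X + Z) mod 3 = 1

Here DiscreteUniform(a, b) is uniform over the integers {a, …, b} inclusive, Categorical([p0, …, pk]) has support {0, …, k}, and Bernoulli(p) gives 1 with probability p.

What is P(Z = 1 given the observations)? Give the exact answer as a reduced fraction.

Enumerate traces; 12 have nonzero weight after conditioning:
  (X=0, Z=1, Y=0, W=1, U=0) weight 1/120
  (X=0, Z=1, Y=0, W=1, U=1) weight 1/120
  (X=0, Z=1, Y=0, W=1, U=2) weight 1/120
  (X=0, Z=1, Y=1, W=1, U=0) weight 1/360
  (X=0, Z=1, Y=1, W=1, U=1) weight 1/360
  (X=0, Z=1, Y=1, W=1, U=2) weight 1/360
  (X=1, Z=0, Y=0, W=0, U=0) weight 1/108
  (X=1, Z=0, Y=0, W=0, U=1) weight 1/108
  … 4 more
Group by Z:
  weight(Z=0) = 1/27
  weight(Z=1) = 1/30
Total weight = 1/27 + 1/30 = 19/270
P(Z=0 | obs) = 1/27 / 19/270 = 10/19
P(Z=1 | obs) = 1/30 / 19/270 = 9/19

P(Z = 1 | obs) = 9/19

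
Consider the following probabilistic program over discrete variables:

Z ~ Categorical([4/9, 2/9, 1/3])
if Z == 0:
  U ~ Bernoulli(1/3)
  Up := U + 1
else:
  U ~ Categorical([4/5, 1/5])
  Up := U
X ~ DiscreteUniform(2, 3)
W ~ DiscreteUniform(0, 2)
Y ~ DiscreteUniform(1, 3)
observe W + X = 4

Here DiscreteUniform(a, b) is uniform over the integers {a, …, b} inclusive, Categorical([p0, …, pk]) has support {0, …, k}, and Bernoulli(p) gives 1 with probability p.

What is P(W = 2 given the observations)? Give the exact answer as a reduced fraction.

P(W = 2 | obs) = 1/2

Enumerate traces; 36 have nonzero weight after conditioning:
  (Z=0, U=0, X=2, W=2, Y=1) weight 4/243
  (Z=0, U=0, X=2, W=2, Y=2) weight 4/243
  (Z=0, U=0, X=2, W=2, Y=3) weight 4/243
  (Z=0, U=0, X=3, W=1, Y=1) weight 4/243
  (Z=0, U=0, X=3, W=1, Y=2) weight 4/243
  (Z=0, U=0, X=3, W=1, Y=3) weight 4/243
  (Z=0, U=1, X=2, W=2, Y=1) weight 2/243
  (Z=0, U=1, X=2, W=2, Y=2) weight 2/243
  … 28 more
Group by W:
  weight(W=1) = 1/6
  weight(W=2) = 1/6
Total weight = 1/6 + 1/6 = 1/3
P(W=1 | obs) = 1/6 / 1/3 = 1/2
P(W=2 | obs) = 1/6 / 1/3 = 1/2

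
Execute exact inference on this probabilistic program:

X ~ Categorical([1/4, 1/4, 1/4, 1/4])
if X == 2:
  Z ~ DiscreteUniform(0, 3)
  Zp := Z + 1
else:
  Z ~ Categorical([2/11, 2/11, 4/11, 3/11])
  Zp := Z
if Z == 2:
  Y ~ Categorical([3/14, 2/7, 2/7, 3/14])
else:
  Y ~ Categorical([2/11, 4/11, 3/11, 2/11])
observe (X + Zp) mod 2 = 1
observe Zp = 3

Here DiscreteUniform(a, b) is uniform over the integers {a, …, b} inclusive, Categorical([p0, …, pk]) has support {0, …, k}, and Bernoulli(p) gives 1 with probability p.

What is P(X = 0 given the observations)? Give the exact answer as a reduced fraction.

Enumerate traces; 8 have nonzero weight after conditioning:
  (X=0, Z=3, Y=0) weight 3/242
  (X=0, Z=3, Y=1) weight 3/121
  (X=0, Z=3, Y=2) weight 9/484
  (X=0, Z=3, Y=3) weight 3/242
  (X=2, Z=2, Y=0) weight 3/224
  (X=2, Z=2, Y=1) weight 1/56
  (X=2, Z=2, Y=2) weight 1/56
  (X=2, Z=2, Y=3) weight 3/224
Group by X:
  weight(X=0) = 3/44
  weight(X=2) = 1/16
Total weight = 3/44 + 1/16 = 23/176
P(X=0 | obs) = 3/44 / 23/176 = 12/23
P(X=2 | obs) = 1/16 / 23/176 = 11/23

P(X = 0 | obs) = 12/23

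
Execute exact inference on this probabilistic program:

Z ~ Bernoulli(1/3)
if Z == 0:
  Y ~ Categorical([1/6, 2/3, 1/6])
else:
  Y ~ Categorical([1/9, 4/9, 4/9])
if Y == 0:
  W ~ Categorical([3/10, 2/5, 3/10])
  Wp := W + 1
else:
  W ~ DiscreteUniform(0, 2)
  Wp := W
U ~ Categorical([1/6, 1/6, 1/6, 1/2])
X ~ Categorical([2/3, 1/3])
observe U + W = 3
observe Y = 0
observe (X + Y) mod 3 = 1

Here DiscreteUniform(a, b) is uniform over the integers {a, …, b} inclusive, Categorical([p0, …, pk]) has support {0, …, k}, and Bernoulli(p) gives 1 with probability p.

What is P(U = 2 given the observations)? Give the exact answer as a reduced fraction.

Enumerate traces; 6 have nonzero weight after conditioning:
  (Z=0, Y=0, W=0, U=3, X=1) weight 1/180
  (Z=0, Y=0, W=1, U=2, X=1) weight 1/405
  (Z=0, Y=0, W=2, U=1, X=1) weight 1/540
  (Z=1, Y=0, W=0, U=3, X=1) weight 1/540
  (Z=1, Y=0, W=1, U=2, X=1) weight 1/1215
  (Z=1, Y=0, W=2, U=1, X=1) weight 1/1620
Group by U:
  weight(U=1) = 1/405
  weight(U=2) = 4/1215
  weight(U=3) = 1/135
Total weight = 1/405 + 4/1215 + 1/135 = 16/1215
P(U=1 | obs) = 1/405 / 16/1215 = 3/16
P(U=2 | obs) = 4/1215 / 16/1215 = 1/4
P(U=3 | obs) = 1/135 / 16/1215 = 9/16

P(U = 2 | obs) = 1/4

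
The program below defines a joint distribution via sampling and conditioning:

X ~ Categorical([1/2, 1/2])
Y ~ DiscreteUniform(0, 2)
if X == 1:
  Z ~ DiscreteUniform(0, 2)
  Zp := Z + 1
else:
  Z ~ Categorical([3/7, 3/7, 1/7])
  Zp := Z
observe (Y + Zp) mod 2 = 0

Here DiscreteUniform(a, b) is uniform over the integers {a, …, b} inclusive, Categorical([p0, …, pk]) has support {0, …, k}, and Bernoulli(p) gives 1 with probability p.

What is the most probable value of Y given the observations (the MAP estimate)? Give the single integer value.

argmax_v P(Y = v | obs) = 1

Enumerate traces; 9 have nonzero weight after conditioning:
  (X=0, Y=0, Z=0) weight 1/14
  (X=0, Y=0, Z=2) weight 1/42
  (X=0, Y=1, Z=1) weight 1/14
  (X=0, Y=2, Z=0) weight 1/14
  (X=0, Y=2, Z=2) weight 1/42
  (X=1, Y=0, Z=1) weight 1/18
  (X=1, Y=1, Z=0) weight 1/18
  (X=1, Y=1, Z=2) weight 1/18
  … 1 more
Group by Y:
  weight(Y=0) = 19/126
  weight(Y=1) = 23/126
  weight(Y=2) = 19/126
Total weight = 19/126 + 23/126 + 19/126 = 61/126
P(Y=0 | obs) = 19/126 / 61/126 = 19/61
P(Y=1 | obs) = 23/126 / 61/126 = 23/61
P(Y=2 | obs) = 19/126 / 61/126 = 19/61
argmax = 1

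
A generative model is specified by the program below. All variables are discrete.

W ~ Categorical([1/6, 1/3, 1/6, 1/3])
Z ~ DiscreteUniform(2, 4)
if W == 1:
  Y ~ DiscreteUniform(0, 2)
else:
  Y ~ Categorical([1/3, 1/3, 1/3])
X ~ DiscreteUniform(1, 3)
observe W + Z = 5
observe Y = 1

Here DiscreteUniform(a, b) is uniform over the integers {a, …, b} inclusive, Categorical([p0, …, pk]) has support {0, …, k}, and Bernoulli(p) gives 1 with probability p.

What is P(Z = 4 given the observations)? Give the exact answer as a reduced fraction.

P(Z = 4 | obs) = 2/5

Enumerate traces; 9 have nonzero weight after conditioning:
  (W=1, Z=4, Y=1, X=1) weight 1/81
  (W=1, Z=4, Y=1, X=2) weight 1/81
  (W=1, Z=4, Y=1, X=3) weight 1/81
  (W=2, Z=3, Y=1, X=1) weight 1/162
  (W=2, Z=3, Y=1, X=2) weight 1/162
  (W=2, Z=3, Y=1, X=3) weight 1/162
  (W=3, Z=2, Y=1, X=1) weight 1/81
  (W=3, Z=2, Y=1, X=2) weight 1/81
  … 1 more
Group by Z:
  weight(Z=2) = 1/27
  weight(Z=3) = 1/54
  weight(Z=4) = 1/27
Total weight = 1/27 + 1/54 + 1/27 = 5/54
P(Z=2 | obs) = 1/27 / 5/54 = 2/5
P(Z=3 | obs) = 1/54 / 5/54 = 1/5
P(Z=4 | obs) = 1/27 / 5/54 = 2/5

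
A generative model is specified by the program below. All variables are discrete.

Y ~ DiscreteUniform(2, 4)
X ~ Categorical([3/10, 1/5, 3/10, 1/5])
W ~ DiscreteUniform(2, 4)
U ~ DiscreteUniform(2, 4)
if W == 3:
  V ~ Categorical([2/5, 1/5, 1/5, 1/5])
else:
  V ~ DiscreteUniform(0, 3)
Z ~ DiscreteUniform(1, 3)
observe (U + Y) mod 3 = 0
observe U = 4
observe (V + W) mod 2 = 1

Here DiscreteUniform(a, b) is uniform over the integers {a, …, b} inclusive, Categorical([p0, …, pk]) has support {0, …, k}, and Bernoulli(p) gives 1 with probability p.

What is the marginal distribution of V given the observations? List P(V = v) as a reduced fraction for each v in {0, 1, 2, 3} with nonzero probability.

P(V=0) = 1/4, P(V=1) = 5/16, P(V=2) = 1/8, P(V=3) = 5/16

Enumerate traces; 72 have nonzero weight after conditioning:
  (Y=2, X=0, W=2, U=4, V=1, Z=1) weight 1/1080
  (Y=2, X=0, W=2, U=4, V=1, Z=2) weight 1/1080
  (Y=2, X=0, W=2, U=4, V=1, Z=3) weight 1/1080
  (Y=2, X=0, W=2, U=4, V=3, Z=1) weight 1/1080
  (Y=2, X=0, W=2, U=4, V=3, Z=2) weight 1/1080
  (Y=2, X=0, W=2, U=4, V=3, Z=3) weight 1/1080
  (Y=2, X=0, W=3, U=4, V=0, Z=1) weight 1/675
  (Y=2, X=0, W=3, U=4, V=0, Z=2) weight 1/675
  (Y=2, X=0, W=3, U=4, V=2, Z=1) weight 1/1350
  … 63 more
Group by V:
  weight(V=0) = 2/135
  weight(V=1) = 1/54
  weight(V=2) = 1/135
  weight(V=3) = 1/54
Total weight = 2/135 + 1/54 + 1/135 + 1/54 = 8/135
P(V=0 | obs) = 2/135 / 8/135 = 1/4
P(V=1 | obs) = 1/54 / 8/135 = 5/16
P(V=2 | obs) = 1/135 / 8/135 = 1/8
P(V=3 | obs) = 1/54 / 8/135 = 5/16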